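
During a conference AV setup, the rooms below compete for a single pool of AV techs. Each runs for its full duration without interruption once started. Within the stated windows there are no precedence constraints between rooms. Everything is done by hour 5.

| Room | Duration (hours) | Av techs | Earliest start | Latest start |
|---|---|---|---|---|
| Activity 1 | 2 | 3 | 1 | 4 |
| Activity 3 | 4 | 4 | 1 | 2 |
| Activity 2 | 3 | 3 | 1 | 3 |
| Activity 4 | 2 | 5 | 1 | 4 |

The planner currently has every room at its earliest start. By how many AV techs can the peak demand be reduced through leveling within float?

5

Early-start peak: h1:15  h2:15  h3:7  h4:4  h5:0 ⇒ 15.
Leveled (Activity 1@1, Activity 3@1, Activity 2@1, Activity 4@4): h1:10  h2:10  h3:7  h4:9  h5:5 ⇒ 10.
Reduction 15 − 10 = 5.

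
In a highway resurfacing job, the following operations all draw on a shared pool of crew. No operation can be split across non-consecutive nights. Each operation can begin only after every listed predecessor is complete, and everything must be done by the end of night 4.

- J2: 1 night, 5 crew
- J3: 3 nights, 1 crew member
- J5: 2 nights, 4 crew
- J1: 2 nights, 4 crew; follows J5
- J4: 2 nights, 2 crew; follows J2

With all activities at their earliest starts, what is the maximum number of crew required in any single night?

Early-start schedule: J2@1, J3@1, J5@1, J1@3, J4@2.
Load per night: night 1: 10, night 2: 7, night 3: 7, night 4: 4.
Peak is 10.

10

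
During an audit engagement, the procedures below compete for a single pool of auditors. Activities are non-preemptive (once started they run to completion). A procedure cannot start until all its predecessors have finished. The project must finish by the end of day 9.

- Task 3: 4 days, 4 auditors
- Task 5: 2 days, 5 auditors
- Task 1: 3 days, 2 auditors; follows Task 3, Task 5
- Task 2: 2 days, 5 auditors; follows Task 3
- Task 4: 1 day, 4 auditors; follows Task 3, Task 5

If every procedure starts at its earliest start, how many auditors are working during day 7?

At early start, day 7 has: Task 1.
Demand: 2 = 2.

2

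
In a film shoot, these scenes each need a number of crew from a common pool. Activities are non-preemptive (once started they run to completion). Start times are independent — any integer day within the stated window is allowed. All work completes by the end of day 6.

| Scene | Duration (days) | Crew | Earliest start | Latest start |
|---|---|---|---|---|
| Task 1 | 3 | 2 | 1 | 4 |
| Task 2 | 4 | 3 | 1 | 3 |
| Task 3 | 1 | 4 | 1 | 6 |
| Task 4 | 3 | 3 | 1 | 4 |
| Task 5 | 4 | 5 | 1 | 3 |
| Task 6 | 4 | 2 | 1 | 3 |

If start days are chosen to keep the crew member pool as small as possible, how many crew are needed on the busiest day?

Early-start (Task 1@1, Task 2@1, Task 3@1, Task 4@1, Task 5@1, Task 6@1) gives peak 19: d1:19  d2:15  d3:15  d4:10  d5:0  d6:0.
Shift Task 4→4, Task 5→2.
Schedule Task 1@1, Task 2@1, Task 3@1, Task 4@4, Task 5@2, Task 6@1: d1:11  d2:12  d3:12  d4:13  d5:8  d6:3 — peak 13.

13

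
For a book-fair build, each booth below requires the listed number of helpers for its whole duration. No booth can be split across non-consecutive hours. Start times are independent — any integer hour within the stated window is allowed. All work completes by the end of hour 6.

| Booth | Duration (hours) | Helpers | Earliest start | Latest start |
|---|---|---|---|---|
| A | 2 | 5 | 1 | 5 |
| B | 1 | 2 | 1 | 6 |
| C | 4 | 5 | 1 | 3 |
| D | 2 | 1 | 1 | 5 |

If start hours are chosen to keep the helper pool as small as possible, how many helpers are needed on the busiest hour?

7

Early-start (A@1, B@1, C@1, D@1) gives peak 13: h1:13  h2:11  h3:5  h4:5  h5:0  h6:0.
Shift C→3, D→2.
Schedule A@1, B@1, C@3, D@2: h1:7  h2:6  h3:6  h4:5  h5:5  h6:5 — peak 7.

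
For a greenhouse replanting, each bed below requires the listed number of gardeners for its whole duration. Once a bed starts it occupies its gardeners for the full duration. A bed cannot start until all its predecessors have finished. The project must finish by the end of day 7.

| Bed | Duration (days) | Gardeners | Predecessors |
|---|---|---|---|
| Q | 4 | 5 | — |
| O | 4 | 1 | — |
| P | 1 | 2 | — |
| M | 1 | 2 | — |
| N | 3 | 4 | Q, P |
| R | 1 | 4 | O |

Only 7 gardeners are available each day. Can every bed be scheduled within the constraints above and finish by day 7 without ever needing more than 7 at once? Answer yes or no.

no

The minimum achievable peak is 8; 7 < 8, so no feasible schedule stays within the cap.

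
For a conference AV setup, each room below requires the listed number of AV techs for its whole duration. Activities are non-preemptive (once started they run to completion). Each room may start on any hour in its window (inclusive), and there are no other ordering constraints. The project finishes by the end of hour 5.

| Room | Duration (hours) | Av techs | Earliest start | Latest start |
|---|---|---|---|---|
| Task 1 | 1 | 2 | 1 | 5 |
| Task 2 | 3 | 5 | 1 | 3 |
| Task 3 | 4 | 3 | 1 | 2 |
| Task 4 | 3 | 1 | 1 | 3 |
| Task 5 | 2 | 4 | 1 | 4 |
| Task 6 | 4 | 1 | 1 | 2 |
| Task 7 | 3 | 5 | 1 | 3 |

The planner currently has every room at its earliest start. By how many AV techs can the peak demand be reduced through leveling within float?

6

Early-start peak: h1:21  h2:19  h3:15  h4:4  h5:0 ⇒ 21.
Leveled (Task 1@1, Task 2@1, Task 3@1, Task 4@1, Task 5@1, Task 6@2, Task 7@3): h1:15  h2:14  h3:15  h4:9  h5:6 ⇒ 15.
Reduction 21 − 15 = 6.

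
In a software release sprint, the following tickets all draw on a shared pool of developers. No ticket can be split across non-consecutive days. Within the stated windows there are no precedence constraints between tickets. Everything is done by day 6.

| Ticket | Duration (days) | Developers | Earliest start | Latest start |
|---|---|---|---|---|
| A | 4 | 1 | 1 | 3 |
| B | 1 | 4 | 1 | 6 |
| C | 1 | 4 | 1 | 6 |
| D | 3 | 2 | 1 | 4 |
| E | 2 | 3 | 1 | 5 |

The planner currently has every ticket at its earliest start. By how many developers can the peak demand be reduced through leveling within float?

9

Early-start peak: d1:14  d2:6  d3:3  d4:1  d5:0  d6:0 ⇒ 14.
Leveled (A@1, B@1, C@2, D@3, E@5): d1:5  d2:5  d3:3  d4:3  d5:5  d6:3 ⇒ 5.
Reduction 14 − 5 = 9.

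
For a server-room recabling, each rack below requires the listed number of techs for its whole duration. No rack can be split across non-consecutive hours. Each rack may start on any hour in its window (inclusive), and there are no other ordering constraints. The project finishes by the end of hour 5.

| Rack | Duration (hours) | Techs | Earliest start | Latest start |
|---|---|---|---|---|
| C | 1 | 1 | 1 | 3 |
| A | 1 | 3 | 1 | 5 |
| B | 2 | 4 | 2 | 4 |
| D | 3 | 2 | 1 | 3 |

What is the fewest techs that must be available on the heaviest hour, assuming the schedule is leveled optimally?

Early-start (C@1, A@1, B@2, D@1) gives peak 6: h1:6  h2:6  h3:6  h4:0  h5:0.
Shift A→2, B→4.
Schedule C@1, A@2, B@4, D@1: h1:3  h2:5  h3:2  h4:4  h5:4 — peak 5.

5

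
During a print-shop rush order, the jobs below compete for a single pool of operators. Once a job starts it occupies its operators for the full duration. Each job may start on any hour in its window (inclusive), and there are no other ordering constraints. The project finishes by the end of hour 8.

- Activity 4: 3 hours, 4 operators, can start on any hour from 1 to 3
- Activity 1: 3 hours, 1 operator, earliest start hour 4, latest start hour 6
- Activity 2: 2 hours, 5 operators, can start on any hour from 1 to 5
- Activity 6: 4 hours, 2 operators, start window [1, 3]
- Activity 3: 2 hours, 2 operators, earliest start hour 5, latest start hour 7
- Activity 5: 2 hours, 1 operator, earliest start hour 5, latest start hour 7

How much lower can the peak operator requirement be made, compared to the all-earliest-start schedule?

5

Early-start peak: h1:11  h2:11  h3:6  h4:3  h5:4  h6:4  h7:0  h8:0 ⇒ 11.
Leveled (Activity 4@1, Activity 1@4, Activity 2@5, Activity 6@1, Activity 3@7, Activity 5@7): h1:6  h2:6  h3:6  h4:3  h5:6  h6:6  h7:3  h8:3 ⇒ 6.
Reduction 11 − 6 = 5.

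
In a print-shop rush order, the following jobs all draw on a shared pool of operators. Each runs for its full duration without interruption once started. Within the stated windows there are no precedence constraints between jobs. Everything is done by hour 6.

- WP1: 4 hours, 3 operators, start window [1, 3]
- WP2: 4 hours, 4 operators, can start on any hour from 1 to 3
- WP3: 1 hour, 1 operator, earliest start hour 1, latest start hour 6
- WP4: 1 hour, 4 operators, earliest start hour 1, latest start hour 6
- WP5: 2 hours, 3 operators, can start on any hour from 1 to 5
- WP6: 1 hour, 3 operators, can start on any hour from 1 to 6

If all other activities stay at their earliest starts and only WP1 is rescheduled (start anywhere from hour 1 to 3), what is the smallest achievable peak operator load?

15

WP1@1: h1:18  h2:10  h3:7  h4:7  h5:0  h6:0 → peak 18
WP1@2: h1:15  h2:10  h3:7  h4:7  h5:3  h6:0 → peak 15
WP1@3: h1:15  h2:7  h3:7  h4:7  h5:3  h6:3 → peak 15
Best is WP1@2, peak 15.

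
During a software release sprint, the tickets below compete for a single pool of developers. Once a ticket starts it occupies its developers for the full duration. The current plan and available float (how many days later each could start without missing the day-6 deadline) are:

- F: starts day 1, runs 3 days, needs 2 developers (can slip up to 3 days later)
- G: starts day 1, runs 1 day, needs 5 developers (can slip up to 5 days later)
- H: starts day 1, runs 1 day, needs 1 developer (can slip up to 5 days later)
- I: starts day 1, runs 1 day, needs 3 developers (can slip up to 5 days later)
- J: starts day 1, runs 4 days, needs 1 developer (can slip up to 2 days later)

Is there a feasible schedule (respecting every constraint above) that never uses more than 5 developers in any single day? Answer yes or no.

yes

Schedule F@1, G@5, H@1, I@4, J@1: d1:4  d2:3  d3:3  d4:4  d5:5  d6:0 — peak 5 ≤ 5.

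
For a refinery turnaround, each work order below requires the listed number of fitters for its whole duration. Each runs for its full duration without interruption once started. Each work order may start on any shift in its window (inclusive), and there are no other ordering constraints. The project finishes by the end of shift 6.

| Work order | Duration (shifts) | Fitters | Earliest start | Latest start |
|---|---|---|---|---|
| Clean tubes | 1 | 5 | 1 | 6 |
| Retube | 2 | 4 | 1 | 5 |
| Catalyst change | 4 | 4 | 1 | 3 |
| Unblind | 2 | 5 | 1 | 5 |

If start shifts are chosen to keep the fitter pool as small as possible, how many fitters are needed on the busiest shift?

9

Early-start (Clean tubes@1, Retube@1, Catalyst change@1, Unblind@1) gives peak 18: s1:18  s2:13  s3:4  s4:4  s5:0  s6:0.
Shift Catalyst change→2, Unblind→3.
Schedule Clean tubes@1, Retube@1, Catalyst change@2, Unblind@3: s1:9  s2:8  s3:9  s4:9  s5:4  s6:0 — peak 9.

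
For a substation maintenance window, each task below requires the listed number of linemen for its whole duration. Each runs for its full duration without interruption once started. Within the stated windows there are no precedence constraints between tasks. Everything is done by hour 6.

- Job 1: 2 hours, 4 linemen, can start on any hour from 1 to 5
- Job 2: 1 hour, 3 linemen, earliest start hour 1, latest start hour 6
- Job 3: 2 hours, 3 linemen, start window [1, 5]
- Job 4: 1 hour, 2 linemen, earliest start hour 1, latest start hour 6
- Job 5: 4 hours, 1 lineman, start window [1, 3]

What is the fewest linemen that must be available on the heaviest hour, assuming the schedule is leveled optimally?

Early-start (Job 1@1, Job 2@1, Job 3@1, Job 4@1, Job 5@1) gives peak 13: h1:13  h2:8  h3:1  h4:1  h5:0  h6:0.
Shift Job 2→3, Job 3→4, Job 4→6, Job 5→3.
Schedule Job 1@1, Job 2@3, Job 3@4, Job 4@6, Job 5@3: h1:4  h2:4  h3:4  h4:4  h5:4  h6:3 — peak 4.
Total lineman-hours = 23 over 6 hours ⇒ peak ≥ ⌈23/6⌉ = 4, so 4 is optimal.

4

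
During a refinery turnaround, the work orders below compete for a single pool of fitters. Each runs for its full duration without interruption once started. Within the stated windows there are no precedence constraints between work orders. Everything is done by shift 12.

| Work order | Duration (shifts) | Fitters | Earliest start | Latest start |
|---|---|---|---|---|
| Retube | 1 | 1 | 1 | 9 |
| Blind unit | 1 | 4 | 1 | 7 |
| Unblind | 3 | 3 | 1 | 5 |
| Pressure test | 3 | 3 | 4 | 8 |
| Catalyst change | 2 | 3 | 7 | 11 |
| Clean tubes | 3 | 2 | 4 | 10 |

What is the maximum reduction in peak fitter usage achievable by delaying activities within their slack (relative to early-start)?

4

Early-start peak: s1:8  s2:3  s3:3  s4:5  s5:5  s6:5  s7:3  s8:3  s9:0  s10:0  s11:0  s12:0 ⇒ 8.
Leveled (Retube@1, Blind unit@4, Unblind@1, Pressure test@5, Catalyst change@8, Clean tubes@10): s1:4  s2:3  s3:3  s4:4  s5:3  s6:3  s7:3  s8:3  s9:3  s10:2  s11:2  s12:2 ⇒ 4.
Reduction 8 − 4 = 4.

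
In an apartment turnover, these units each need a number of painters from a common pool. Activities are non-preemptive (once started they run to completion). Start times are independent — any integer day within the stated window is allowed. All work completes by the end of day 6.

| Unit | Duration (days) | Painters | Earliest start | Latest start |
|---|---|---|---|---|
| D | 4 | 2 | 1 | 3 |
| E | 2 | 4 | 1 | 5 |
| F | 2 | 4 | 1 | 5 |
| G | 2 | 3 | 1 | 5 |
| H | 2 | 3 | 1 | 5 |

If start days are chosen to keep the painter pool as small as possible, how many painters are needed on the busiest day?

Early-start (D@1, E@1, F@1, G@1, H@1) gives peak 16: d1:16  d2:16  d3:2  d4:2  d5:0  d6:0.
Shift F→3, G→5, H→5.
Schedule D@1, E@1, F@3, G@5, H@5: d1:6  d2:6  d3:6  d4:6  d5:6  d6:6 — peak 6.
Total painter-days = 36 over 6 days ⇒ peak ≥ ⌈36/6⌉ = 6, so 6 is optimal.

6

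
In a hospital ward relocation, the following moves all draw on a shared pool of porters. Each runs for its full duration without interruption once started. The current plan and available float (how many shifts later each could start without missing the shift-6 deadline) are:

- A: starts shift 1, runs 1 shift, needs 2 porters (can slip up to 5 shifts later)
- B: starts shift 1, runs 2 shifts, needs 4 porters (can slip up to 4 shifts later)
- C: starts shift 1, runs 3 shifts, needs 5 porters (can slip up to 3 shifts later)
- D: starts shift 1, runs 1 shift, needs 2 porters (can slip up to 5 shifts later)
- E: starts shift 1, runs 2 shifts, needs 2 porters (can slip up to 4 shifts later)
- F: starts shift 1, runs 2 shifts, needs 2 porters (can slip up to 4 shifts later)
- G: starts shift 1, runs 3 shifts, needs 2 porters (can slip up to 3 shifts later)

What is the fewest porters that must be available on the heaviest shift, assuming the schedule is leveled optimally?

Early-start (A@1, B@1, C@1, D@1, E@1, F@1, G@1) gives peak 19: s1:19  s2:15  s3:7  s4:0  s5:0  s6:0.
Shift C→3, D→6, F→2, G→4.
Schedule A@1, B@1, C@3, D@6, E@1, F@2, G@4: s1:8  s2:8  s3:7  s4:7  s5:7  s6:4 — peak 8.

8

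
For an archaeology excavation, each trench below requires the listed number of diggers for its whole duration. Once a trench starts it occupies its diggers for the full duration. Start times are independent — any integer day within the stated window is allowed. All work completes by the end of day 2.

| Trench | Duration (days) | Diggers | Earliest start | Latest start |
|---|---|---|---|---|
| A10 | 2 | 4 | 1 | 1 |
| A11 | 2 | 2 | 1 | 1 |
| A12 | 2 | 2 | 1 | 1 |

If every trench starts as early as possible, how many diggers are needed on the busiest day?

8

Early-start schedule: A10@1, A11@1, A12@1.
Load per day: day 1: 8, day 2: 8.
Peak is 8.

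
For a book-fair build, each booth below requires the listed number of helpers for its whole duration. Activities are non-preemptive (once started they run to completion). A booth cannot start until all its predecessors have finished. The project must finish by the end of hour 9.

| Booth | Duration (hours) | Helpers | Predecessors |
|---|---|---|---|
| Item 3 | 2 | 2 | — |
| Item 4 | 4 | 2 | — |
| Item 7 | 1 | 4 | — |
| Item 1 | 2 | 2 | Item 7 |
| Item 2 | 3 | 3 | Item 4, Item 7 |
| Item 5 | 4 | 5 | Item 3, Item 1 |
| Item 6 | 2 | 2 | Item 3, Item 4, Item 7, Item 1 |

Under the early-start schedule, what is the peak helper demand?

Early-start schedule: Item 3@1, Item 4@1, Item 7@1, Item 1@2, Item 2@5, Item 5@4, Item 6@5.
Load per hour: hour 1: 8, hour 2: 6, hour 3: 4, hour 4: 7, hour 5: 10, hour 6: 10, hour 7: 8, hour 8: 0, hour 9: 0.
Peak is 10.

10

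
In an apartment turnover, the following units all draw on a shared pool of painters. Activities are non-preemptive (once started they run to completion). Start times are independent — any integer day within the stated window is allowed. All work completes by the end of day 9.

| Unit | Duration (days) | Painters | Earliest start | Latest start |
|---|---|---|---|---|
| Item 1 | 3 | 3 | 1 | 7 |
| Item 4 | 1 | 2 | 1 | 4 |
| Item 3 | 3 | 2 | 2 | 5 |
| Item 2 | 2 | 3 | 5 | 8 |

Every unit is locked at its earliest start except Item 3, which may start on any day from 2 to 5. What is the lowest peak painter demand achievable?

5

Item 3@2: d1:5  d2:5  d3:5  d4:2  d5:3  d6:3  d7:0  d8:0  d9:0 → peak 5
Item 3@3: d1:5  d2:3  d3:5  d4:2  d5:5  d6:3  d7:0  d8:0  d9:0 → peak 5
Item 3@4: d1:5  d2:3  d3:3  d4:2  d5:5  d6:5  d7:0  d8:0  d9:0 → peak 5
Item 3@5: d1:5  d2:3  d3:3  d4:0  d5:5  d6:5  d7:2  d8:0  d9:0 → peak 5
Best is Item 3@2, peak 5.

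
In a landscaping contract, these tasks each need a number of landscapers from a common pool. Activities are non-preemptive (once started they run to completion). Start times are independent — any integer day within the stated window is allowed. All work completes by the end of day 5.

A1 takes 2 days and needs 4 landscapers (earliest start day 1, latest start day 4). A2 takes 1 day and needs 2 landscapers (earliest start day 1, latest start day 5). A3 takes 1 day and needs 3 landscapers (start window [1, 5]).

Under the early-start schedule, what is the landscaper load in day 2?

At early start, day 2 has: A1.
Demand: 4 = 4.

4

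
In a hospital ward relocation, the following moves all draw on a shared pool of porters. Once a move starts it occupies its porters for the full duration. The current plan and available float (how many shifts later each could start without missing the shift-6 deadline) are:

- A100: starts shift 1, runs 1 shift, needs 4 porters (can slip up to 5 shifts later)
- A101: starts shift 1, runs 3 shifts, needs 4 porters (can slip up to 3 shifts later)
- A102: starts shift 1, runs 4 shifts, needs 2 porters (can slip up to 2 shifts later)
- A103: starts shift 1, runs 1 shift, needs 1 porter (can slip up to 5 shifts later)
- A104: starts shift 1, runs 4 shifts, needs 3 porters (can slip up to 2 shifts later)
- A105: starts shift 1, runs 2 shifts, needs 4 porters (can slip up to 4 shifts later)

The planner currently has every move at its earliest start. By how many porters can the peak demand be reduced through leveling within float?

Early-start peak: s1:18  s2:13  s3:9  s4:5  s5:0  s6:0 ⇒ 18.
Leveled (A100@1, A101@1, A102@2, A103@1, A104@2, A105@4): s1:9  s2:9  s3:9  s4:9  s5:9  s6:0 ⇒ 9.
Reduction 18 − 9 = 9.

9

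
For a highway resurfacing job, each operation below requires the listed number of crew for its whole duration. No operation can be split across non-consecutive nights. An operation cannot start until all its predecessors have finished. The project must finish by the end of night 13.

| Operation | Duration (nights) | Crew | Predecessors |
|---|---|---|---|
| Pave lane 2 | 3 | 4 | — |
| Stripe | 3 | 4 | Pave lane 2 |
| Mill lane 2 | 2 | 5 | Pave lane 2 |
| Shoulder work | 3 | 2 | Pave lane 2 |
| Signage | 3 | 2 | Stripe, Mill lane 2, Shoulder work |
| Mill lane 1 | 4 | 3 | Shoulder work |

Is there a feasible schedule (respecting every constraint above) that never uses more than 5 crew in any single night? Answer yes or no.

The minimum achievable peak is 6; 5 < 6, so no feasible schedule stays within the cap.

no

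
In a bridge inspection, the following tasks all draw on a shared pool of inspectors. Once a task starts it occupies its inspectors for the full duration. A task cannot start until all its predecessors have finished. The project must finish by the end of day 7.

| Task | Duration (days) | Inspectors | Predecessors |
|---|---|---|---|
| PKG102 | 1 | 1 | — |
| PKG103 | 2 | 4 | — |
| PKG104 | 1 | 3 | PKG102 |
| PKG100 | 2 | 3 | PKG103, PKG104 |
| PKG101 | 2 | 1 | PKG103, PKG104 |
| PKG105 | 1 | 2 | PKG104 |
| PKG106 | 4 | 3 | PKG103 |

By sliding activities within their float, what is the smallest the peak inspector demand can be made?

6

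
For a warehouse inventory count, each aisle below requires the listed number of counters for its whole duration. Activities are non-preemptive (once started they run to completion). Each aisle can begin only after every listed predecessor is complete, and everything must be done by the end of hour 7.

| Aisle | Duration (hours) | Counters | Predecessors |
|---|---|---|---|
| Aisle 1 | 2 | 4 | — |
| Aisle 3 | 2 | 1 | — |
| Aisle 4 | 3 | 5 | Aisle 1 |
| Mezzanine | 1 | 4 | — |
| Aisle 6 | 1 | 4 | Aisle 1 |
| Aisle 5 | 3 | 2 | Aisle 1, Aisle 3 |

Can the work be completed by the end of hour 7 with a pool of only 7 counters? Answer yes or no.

Schedule Aisle 1@1, Aisle 3@1, Aisle 4@3, Mezzanine@6, Aisle 6@7, Aisle 5@3: h1:5  h2:5  h3:7  h4:7  h5:7  h6:4  h7:4 — peak 7 ≤ 7.

yes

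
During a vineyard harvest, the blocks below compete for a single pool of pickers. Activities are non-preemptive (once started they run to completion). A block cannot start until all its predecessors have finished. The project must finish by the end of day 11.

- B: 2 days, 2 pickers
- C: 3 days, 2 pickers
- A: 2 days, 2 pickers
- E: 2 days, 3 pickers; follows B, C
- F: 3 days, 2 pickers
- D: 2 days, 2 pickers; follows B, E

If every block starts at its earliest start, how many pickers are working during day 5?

At early start, day 5 has: E.
Demand: 3 = 3.

3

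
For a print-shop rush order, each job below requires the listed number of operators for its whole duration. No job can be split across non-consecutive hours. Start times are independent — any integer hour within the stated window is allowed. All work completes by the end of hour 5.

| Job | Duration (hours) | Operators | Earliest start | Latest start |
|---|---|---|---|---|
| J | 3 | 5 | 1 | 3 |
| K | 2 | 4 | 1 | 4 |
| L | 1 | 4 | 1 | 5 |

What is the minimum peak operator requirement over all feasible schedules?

Early-start (J@1, K@1, L@1) gives peak 13: h1:13  h2:9  h3:5  h4:0  h5:0.
Shift K→4, L→4.
Schedule J@1, K@4, L@4: h1:5  h2:5  h3:5  h4:8  h5:4 — peak 8.

8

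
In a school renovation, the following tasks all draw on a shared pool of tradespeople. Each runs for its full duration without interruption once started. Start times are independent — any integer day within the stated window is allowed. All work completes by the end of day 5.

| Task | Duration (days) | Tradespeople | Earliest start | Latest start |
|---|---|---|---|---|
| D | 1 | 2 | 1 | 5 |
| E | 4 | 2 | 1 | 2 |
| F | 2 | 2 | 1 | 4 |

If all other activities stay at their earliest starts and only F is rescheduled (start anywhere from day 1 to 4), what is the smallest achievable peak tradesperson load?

F@1: d1:6  d2:4  d3:2  d4:2  d5:0 → peak 6
F@2: d1:4  d2:4  d3:4  d4:2  d5:0 → peak 4
F@3: d1:4  d2:2  d3:4  d4:4  d5:0 → peak 4
F@4: d1:4  d2:2  d3:2  d4:4  d5:2 → peak 4
Best is F@2, peak 4.

4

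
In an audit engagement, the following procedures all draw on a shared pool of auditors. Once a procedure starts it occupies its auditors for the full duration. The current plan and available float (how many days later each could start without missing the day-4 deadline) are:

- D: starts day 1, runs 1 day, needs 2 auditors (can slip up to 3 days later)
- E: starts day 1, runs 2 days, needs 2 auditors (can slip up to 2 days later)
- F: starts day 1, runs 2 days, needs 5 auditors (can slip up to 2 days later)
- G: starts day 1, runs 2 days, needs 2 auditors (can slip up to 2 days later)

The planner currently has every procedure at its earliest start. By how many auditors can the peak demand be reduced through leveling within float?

5

Early-start peak: d1:11  d2:9  d3:0  d4:0 ⇒ 11.
Leveled (D@1, E@1, F@3, G@1): d1:6  d2:4  d3:5  d4:5 ⇒ 6.
Reduction 11 − 6 = 5.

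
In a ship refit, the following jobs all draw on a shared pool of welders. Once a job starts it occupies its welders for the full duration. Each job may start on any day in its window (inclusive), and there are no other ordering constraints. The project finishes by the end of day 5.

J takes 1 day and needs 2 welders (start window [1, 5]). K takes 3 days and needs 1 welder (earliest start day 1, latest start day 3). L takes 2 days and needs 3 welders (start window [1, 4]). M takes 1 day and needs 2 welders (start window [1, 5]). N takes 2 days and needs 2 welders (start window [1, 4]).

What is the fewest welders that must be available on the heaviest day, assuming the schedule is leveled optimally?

4

Early-start (J@1, K@1, L@1, M@1, N@1) gives peak 10: d1:10  d2:6  d3:1  d4:0  d5:0.
Shift L→2, M→4, N→4.
Schedule J@1, K@1, L@2, M@4, N@4: d1:3  d2:4  d3:4  d4:4  d5:2 — peak 4.
Total welder-days = 17 over 5 days ⇒ peak ≥ ⌈17/5⌉ = 4, so 4 is optimal.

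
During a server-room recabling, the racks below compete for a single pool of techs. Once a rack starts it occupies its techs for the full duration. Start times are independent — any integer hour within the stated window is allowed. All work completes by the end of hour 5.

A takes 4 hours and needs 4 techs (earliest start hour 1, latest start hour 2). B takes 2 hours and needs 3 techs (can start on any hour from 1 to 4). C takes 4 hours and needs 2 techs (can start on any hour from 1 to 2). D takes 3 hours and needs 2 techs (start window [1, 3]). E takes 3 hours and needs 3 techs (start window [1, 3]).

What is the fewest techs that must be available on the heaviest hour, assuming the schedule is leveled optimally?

Early-start (A@1, B@1, C@1, D@1, E@1) gives peak 14: h1:14  h2:14  h3:11  h4:6  h5:0.
Shift E→3.
Schedule A@1, B@1, C@1, D@1, E@3: h1:11  h2:11  h3:11  h4:9  h5:3 — peak 11.

11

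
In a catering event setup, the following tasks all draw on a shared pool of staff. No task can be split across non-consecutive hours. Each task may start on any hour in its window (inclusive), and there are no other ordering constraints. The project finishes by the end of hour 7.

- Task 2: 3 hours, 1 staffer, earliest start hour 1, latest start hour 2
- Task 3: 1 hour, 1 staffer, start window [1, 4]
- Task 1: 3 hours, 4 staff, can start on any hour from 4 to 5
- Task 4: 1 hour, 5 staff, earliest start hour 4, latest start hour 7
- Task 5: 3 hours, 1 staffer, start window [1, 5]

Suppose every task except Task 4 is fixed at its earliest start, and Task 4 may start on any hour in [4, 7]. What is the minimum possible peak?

5

Task 4@4: h1:3  h2:2  h3:2  h4:9  h5:4  h6:4  h7:0 → peak 9
Task 4@5: h1:3  h2:2  h3:2  h4:4  h5:9  h6:4  h7:0 → peak 9
Task 4@6: h1:3  h2:2  h3:2  h4:4  h5:4  h6:9  h7:0 → peak 9
Task 4@7: h1:3  h2:2  h3:2  h4:4  h5:4  h6:4  h7:5 → peak 5
Best is Task 4@7, peak 5.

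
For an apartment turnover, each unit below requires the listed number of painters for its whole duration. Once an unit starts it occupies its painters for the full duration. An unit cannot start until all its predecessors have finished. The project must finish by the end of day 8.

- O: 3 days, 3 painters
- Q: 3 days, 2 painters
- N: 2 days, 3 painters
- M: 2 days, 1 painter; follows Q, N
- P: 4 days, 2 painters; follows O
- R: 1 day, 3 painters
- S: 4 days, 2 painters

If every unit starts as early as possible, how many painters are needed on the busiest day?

Early-start schedule: O@1, Q@1, N@1, M@4, P@4, R@1, S@1.
Load per day: day 1: 13, day 2: 10, day 3: 7, day 4: 5, day 5: 3, day 6: 2, day 7: 2, day 8: 0.
Peak is 13.

13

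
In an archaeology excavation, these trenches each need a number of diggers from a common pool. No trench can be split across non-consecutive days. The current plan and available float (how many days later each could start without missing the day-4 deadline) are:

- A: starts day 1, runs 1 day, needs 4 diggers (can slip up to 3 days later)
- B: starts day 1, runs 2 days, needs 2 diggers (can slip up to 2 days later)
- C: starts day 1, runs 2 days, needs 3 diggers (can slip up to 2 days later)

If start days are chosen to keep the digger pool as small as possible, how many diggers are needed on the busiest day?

5

Early-start (A@1, B@1, C@1) gives peak 9: d1:9  d2:5  d3:0  d4:0.
Shift B→2, C→2.
Schedule A@1, B@2, C@2: d1:4  d2:5  d3:5  d4:0 — peak 5.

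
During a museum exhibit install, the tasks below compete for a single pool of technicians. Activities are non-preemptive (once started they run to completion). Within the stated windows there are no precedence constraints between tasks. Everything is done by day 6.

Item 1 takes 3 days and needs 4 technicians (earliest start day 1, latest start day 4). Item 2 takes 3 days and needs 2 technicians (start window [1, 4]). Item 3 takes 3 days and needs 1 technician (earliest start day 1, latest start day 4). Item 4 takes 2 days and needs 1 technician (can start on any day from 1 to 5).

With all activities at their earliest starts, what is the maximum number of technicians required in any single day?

8

Early-start schedule: Item 1@1, Item 2@1, Item 3@1, Item 4@1.
Load per day: day 1: 8, day 2: 8, day 3: 7, day 4: 0, day 5: 0, day 6: 0.
Peak is 8.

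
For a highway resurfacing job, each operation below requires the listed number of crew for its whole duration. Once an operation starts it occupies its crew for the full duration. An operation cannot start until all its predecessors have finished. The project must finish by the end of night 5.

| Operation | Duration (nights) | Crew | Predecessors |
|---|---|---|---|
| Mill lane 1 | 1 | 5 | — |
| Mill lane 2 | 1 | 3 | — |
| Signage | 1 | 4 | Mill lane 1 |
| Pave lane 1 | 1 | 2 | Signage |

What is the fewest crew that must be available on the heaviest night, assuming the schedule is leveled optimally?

5

Early-start (Mill lane 1@1, Mill lane 2@1, Signage@2, Pave lane 1@3) gives peak 8: n1:8  n2:4  n3:2  n4:0  n5:0.
Shift Mill lane 2→2, Signage→3, Pave lane 1→4.
Schedule Mill lane 1@1, Mill lane 2@2, Signage@3, Pave lane 1@4: n1:5  n2:3  n3:4  n4:2  n5:0 — peak 5.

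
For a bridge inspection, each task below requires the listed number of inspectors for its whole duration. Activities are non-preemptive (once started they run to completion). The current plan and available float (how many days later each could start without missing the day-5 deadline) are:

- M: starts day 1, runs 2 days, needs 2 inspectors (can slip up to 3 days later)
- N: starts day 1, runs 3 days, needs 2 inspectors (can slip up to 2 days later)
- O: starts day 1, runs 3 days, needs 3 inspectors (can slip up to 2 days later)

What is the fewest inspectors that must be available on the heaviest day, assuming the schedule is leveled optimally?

Early-start (M@1, N@1, O@1) gives peak 7: d1:7  d2:7  d3:5  d4:0  d5:0.
Shift O→3.
Schedule M@1, N@1, O@3: d1:4  d2:4  d3:5  d4:3  d5:3 — peak 5.

5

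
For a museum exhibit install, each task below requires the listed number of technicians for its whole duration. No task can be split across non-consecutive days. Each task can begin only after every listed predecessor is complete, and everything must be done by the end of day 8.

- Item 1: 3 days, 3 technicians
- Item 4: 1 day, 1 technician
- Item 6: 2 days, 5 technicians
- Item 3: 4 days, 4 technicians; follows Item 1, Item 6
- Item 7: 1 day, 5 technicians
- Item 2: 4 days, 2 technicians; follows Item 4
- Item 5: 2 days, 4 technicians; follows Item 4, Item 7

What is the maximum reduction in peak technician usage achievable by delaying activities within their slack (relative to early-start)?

Early-start peak: d1:14  d2:14  d3:9  d4:6  d5:6  d6:4  d7:4  d8:0 ⇒ 14.
Leveled (Item 1@1, Item 4@1, Item 6@1, Item 3@5, Item 7@4, Item 2@3, Item 5@7): d1:9  d2:8  d3:5  d4:7  d5:6  d6:6  d7:8  d8:8 ⇒ 9.
Reduction 14 − 9 = 5.

5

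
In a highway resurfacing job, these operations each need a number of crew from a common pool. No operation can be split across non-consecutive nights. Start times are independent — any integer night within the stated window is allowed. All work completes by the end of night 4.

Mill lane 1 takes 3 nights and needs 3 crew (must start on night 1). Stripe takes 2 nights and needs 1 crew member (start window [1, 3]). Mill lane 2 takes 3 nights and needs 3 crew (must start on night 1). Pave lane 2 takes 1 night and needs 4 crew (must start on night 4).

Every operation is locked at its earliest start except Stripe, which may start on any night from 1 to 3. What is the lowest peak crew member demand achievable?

Stripe@1: n1:7  n2:7  n3:6  n4:4 → peak 7
Stripe@2: n1:6  n2:7  n3:7  n4:4 → peak 7
Stripe@3: n1:6  n2:6  n3:7  n4:5 → peak 7
Best is Stripe@1, peak 7.

7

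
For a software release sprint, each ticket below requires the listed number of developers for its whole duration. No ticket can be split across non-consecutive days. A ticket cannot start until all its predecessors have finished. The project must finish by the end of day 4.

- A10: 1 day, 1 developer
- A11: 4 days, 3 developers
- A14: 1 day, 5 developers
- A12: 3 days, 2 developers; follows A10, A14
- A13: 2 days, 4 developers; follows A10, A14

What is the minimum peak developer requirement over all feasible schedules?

9

Schedule A10@1, A11@1, A14@1, A12@2, A13@2: d1:9  d2:9  d3:9  d4:5 — peak 9.
No arrangement of the 2 feasible schedules does better.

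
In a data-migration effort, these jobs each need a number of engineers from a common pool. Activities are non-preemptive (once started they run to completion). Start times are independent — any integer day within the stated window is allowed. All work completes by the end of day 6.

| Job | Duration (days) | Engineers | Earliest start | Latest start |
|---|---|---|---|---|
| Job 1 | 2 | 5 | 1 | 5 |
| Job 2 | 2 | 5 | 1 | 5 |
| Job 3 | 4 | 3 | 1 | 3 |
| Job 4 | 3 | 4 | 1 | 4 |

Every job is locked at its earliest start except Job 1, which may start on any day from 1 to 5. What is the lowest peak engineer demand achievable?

Job 1@1: d1:17  d2:17  d3:7  d4:3  d5:0  d6:0 → peak 17
Job 1@2: d1:12  d2:17  d3:12  d4:3  d5:0  d6:0 → peak 17
Job 1@3: d1:12  d2:12  d3:12  d4:8  d5:0  d6:0 → peak 12
Job 1@4: d1:12  d2:12  d3:7  d4:8  d5:5  d6:0 → peak 12
Job 1@5: d1:12  d2:12  d3:7  d4:3  d5:5  d6:5 → peak 12
Best is Job 1@3, peak 12.

12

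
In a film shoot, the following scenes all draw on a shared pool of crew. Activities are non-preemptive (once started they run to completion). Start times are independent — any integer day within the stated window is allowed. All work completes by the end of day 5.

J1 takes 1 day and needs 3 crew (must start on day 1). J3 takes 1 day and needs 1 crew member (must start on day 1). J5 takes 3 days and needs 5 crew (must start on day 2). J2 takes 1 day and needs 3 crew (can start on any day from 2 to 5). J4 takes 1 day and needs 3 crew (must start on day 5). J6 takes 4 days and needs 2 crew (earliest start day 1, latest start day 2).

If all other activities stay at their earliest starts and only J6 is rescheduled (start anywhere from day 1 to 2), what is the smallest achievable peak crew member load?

10

J6@1: d1:6  d2:10  d3:7  d4:7  d5:3 → peak 10
J6@2: d1:4  d2:10  d3:7  d4:7  d5:5 → peak 10
Best is J6@1, peak 10.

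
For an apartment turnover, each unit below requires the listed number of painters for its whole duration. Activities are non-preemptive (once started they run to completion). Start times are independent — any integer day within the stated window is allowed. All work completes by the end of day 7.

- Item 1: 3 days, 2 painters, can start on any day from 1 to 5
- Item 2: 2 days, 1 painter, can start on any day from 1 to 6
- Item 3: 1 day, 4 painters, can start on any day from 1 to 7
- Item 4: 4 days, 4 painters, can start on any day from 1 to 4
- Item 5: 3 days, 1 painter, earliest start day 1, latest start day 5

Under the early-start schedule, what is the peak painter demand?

12

Early-start schedule: Item 1@1, Item 2@1, Item 3@1, Item 4@1, Item 5@1.
Load per day: day 1: 12, day 2: 8, day 3: 7, day 4: 4, day 5: 0, day 6: 0, day 7: 0.
Peak is 12.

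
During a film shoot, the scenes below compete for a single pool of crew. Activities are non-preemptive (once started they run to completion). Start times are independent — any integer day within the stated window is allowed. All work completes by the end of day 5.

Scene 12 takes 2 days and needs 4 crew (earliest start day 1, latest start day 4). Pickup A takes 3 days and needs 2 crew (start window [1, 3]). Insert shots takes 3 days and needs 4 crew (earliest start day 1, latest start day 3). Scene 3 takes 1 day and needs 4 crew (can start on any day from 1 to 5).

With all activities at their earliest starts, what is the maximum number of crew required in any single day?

Early-start schedule: Scene 12@1, Pickup A@1, Insert shots@1, Scene 3@1.
Load per day: day 1: 14, day 2: 10, day 3: 6, day 4: 0, day 5: 0.
Peak is 14.

14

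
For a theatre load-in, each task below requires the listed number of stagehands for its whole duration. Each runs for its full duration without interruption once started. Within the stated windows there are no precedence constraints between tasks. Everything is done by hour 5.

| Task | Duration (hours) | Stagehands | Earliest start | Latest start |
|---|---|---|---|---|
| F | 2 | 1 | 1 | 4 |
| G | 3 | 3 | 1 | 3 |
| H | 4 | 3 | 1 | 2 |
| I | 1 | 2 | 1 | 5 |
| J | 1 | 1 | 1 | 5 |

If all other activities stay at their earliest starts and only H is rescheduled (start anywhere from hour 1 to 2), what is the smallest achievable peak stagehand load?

H@1: h1:10  h2:7  h3:6  h4:3  h5:0 → peak 10
H@2: h1:7  h2:7  h3:6  h4:3  h5:3 → peak 7
Best is H@2, peak 7.

7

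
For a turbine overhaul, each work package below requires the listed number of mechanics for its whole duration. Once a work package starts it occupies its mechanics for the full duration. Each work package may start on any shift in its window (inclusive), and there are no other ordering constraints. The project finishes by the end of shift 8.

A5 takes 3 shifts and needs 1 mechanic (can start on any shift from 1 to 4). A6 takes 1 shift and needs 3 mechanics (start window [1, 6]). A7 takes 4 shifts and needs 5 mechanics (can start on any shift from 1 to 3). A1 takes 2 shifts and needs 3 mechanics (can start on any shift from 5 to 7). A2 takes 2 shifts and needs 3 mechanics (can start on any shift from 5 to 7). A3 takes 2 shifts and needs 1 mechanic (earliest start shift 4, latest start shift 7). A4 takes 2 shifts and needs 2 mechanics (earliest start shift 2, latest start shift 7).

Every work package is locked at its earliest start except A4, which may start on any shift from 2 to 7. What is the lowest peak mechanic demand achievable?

A4@2: s1:9  s2:8  s3:8  s4:6  s5:7  s6:6  s7:0  s8:0 → peak 9
A4@3: s1:9  s2:6  s3:8  s4:8  s5:7  s6:6  s7:0  s8:0 → peak 9
A4@4: s1:9  s2:6  s3:6  s4:8  s5:9  s6:6  s7:0  s8:0 → peak 9
A4@5: s1:9  s2:6  s3:6  s4:6  s5:9  s6:8  s7:0  s8:0 → peak 9
A4@6: s1:9  s2:6  s3:6  s4:6  s5:7  s6:8  s7:2  s8:0 → peak 9
A4@7: s1:9  s2:6  s3:6  s4:6  s5:7  s6:6  s7:2  s8:2 → peak 9
Best is A4@2, peak 9.

9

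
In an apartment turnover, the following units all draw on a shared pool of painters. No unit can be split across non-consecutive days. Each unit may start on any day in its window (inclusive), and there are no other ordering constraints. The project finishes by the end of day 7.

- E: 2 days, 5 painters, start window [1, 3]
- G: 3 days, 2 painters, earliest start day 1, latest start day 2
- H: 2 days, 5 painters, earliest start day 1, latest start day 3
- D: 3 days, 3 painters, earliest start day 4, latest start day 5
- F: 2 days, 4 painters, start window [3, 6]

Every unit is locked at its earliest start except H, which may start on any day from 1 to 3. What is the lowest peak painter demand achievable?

H@1: d1:12  d2:12  d3:6  d4:7  d5:3  d6:3  d7:0 → peak 12
H@2: d1:7  d2:12  d3:11  d4:7  d5:3  d6:3  d7:0 → peak 12
H@3: d1:7  d2:7  d3:11  d4:12  d5:3  d6:3  d7:0 → peak 12
Best is H@1, peak 12.

12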